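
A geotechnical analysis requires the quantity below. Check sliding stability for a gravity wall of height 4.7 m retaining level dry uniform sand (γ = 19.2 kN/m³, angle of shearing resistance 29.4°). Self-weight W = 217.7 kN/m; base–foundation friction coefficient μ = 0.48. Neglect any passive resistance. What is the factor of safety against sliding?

1.44

K_a = tan²(45° − 29.4°/2) = 0.3415.
P_a = ½K_aγH² = 0.5×0.3415×19.2×4.7² = 72.41 kN/m, acting at H/3 = 1.567 m above the base.
FS_sliding = μW / P_a = 0.48×217.7 / 72.41 = 1.443.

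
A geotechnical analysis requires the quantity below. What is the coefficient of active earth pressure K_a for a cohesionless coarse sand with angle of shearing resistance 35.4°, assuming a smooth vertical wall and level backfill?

0.266

K_a = (1 − sin φ)/(1 + sin φ) = (1 − sin 35.4°)/(1 + sin 35.4°) = 0.2664.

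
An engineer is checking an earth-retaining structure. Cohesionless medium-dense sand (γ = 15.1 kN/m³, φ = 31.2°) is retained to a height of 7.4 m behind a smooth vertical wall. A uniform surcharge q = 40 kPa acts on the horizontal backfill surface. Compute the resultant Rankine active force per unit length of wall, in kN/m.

225 kN/m

K_a = tan²(45° − φ/2) = 0.3175.
Soil triangle: ½ K_a γ H² = 0.5×0.3175×15.1×7.4² = 131.3 kN/m.
Surcharge rectangle: K_a q H = 0.3175×40×7.4 = 93.98 kN/m.
Total = 131.3 + 93.98 = 225.2 kN/m.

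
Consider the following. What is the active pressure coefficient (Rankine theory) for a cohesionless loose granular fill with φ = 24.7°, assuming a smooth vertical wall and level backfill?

0.411

K_a = tan²(45° − φ/2) = tan²(32.65°) = 0.4106.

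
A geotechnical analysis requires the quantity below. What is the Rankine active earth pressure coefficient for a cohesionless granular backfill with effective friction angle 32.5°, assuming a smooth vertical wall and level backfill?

K_a = tan²(45° − φ/2) = tan²(28.75°) = 0.3010.

0.301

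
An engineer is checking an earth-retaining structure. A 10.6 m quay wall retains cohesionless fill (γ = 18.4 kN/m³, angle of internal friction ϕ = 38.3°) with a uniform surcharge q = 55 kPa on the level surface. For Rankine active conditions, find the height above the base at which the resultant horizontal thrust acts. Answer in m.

4.17 m

K_a = 0.2347.
Triangular part P₁ = ½K_aγH² = 242.6 at H/3 = 3.533 m; rectangular part P₂ = K_a q H = 136.9 at H/2 = 5.300 m.
ȳ = (P₁·3.533 + P₂·5.300)/(P₁+P₂) = 4.170 m.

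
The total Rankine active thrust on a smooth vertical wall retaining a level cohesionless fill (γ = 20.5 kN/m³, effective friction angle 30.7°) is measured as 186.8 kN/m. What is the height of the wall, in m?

7.50 m

K_a = 0.3240. P_a = ½ K_a γ H² ⇒ H = √(2P_a/(K_a γ)).
H = √(2×186.8/(0.3240×20.5)) = 7.500 m.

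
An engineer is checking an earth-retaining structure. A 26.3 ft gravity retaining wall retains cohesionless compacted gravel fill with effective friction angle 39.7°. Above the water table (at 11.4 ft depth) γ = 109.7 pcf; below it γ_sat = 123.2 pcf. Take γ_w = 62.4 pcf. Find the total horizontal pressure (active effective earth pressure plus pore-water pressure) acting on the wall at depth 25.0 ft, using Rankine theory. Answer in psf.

1310 psf

K_a = (1 − sin φ)/(1 + sin φ) = 0.2204.
γ' = 123.2 − 62.4 = 60.80 pcf.
Effective vertical stress at 25.0 ft: σ'_v = 109.7×11.4 + 60.80×13.6 = 2077 psf.
σ'_h = K_a σ'_v = 0.2204 × 2077 = 457.9 psf; u = γ_w × 13.6 = 848.6 psf.
Total σ_h = 457.9 + 848.6 = 1307 psf.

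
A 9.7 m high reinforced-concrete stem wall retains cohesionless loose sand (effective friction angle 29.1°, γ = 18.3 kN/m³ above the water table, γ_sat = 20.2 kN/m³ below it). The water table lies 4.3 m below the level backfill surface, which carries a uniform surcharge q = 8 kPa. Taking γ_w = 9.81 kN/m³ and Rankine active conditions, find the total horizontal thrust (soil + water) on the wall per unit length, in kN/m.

428 kN/m

K_a = tan²(45° − φ/2) = 0.3456.
γ' = 20.2 − 9.81 = 10.39 kN/m³. h₂ = H − d_w = 5.4 m.
σ'_h: at surface K_a·q = 2.765; at WT K_a(q+γd_w) = 29.96; at base K_a(q+γd_w+γ'h₂) = 49.35 kPa.
P₁ = ½(2.765+29.96)×4.3 = 70.36; P₂ = ½(29.96+49.35)×5.4 = 214.1; P_w = ½γ_w h₂² = 143.0.
Total = 70.36+214.1+143.0 = 427.5 kN/m.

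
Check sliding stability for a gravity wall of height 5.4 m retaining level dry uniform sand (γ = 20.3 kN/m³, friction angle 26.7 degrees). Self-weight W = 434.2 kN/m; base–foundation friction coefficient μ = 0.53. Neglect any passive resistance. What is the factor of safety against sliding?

K_a = tan²(45° − 26.7°/2) = 0.3800.
P_a = ½K_aγH² = 0.5×0.3800×20.3×5.4² = 112.5 kN/m, acting at H/3 = 1.800 m above the base.
FS_sliding = μW / P_a = 0.53×434.2 / 112.5 = 2.046.

2.05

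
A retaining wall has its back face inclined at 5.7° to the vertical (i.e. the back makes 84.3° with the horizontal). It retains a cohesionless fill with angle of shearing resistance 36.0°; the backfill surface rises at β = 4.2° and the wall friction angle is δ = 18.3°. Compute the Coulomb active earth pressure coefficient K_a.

K_a = sin²(α+φ) / [sin²α · sin(α−δ) · (1 + √{sin(φ+δ)sin(φ−β) / (sin(α−δ)sin(α+β))})²].
With α = 84.3°, φ = 36.0°, δ = 18.3°, β = 4.2°: K_a = 0.2904.

0.290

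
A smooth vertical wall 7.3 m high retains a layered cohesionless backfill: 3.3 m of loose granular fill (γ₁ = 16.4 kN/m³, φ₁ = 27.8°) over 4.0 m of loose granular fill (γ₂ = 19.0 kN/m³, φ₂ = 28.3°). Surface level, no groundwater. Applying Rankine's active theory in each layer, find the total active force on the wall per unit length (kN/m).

164 kN/m

K_a1 = tan²(45°−27.8°/2) = 0.3639; K_a2 = tan²(45°−28.3°/2) = 0.3568.
Layer 1: σ at base = K_a1 γ₁ h₁ = 19.69 kPa; P₁ = ½×19.69×3.3 = 32.50.
Layer 2: σ_v at top = γ₁h₁ = 54.12; σ_h top = K_a2×54.12 = 19.31; σ_h base = K_a2×(54.12+19.0×4.0) = 46.42.
P₂ = ½(19.31+46.42)×4.0 = 131.5. Total P_a = 32.50+131.5 = 164.0 kN/m.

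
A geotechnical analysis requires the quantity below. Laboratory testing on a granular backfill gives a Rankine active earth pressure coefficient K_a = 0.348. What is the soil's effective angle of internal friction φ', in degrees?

K_a = tan²(45° − φ/2) ⇒ 45° − φ/2 = arctan(√0.348) = 30.54°.
φ = 2(45° − 30.54°) = 28.93°.

28.9°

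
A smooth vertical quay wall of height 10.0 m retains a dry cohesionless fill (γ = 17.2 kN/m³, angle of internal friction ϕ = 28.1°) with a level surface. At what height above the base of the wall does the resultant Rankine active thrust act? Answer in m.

K_a = 0.3596.
The pressure distribution is triangular, so the resultant acts at H/3 above the base = 10.0/3 = 3.333 m.

3.33 m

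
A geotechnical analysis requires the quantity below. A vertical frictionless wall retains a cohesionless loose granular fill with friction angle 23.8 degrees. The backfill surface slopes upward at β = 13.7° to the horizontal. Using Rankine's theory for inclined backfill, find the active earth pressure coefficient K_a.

K_a = cos β · (cos β − √(cos²β − cos²φ)) / (cos β + √(cos²β − cos²φ)).
cos β = 0.9715, cos φ = 0.9150, √(cos²β − cos²φ) = 0.3267.
K_a = 0.9715 × (0.9715 − 0.3267)/(0.9715 + 0.3267) = 0.4825.

0.483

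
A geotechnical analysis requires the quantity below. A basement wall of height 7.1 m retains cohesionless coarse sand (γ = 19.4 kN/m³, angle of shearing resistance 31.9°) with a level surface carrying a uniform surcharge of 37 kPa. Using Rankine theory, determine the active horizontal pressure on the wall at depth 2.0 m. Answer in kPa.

K_a = (1 − sin φ)/(1 + sin φ) = 0.3085.
σ_v = γz + q = 19.4 × 2.0 + 37 = 75.80 kPa.
σ_h = K_a σ_v = 0.3085 × 75.80 = 23.39 kPa.

23.4 kPa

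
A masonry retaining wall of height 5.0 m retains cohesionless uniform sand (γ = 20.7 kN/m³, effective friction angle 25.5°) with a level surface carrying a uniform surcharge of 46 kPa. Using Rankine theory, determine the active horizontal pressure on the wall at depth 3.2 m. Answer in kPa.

K_a = (1 − sin φ)/(1 + sin φ) = 0.3981.
σ_v = γz + q = 20.7 × 3.2 + 46 = 112.2 kPa.
σ_h = K_a σ_v = 0.3981 × 112.2 = 44.68 kPa.

44.7 kPa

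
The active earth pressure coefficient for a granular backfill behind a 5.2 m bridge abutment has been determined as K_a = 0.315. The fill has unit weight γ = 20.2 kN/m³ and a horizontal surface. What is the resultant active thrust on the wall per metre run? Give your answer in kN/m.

86.0 kN/m

P = ½ K_a γ H² = 0.5 × 0.315 × 20.2 × 5.2² = 86.03 kN/m.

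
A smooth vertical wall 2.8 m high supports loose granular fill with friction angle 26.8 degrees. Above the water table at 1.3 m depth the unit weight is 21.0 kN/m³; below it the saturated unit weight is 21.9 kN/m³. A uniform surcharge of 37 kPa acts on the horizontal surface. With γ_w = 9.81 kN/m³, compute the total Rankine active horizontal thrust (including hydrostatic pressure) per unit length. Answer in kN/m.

77.6 kN/m

K_a = tan²(45° − φ/2) = 0.3785.
γ' = 21.9 − 9.81 = 12.09 kN/m³. h₂ = H − d_w = 1.5 m.
σ'_h: at surface K_a·q = 14.00; at WT K_a(q+γd_w) = 24.34; at base K_a(q+γd_w+γ'h₂) = 31.20 kPa.
P₁ = ½(14.00+24.34)×1.3 = 24.92; P₂ = ½(24.34+31.20)×1.5 = 41.65; P_w = ½γ_w h₂² = 11.04.
Total = 24.92+41.65+11.04 = 77.61 kN/m.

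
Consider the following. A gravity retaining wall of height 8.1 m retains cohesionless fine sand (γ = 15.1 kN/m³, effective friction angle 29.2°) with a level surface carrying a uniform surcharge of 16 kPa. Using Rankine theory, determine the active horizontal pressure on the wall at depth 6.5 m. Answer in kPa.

K_a = (1 − sin φ)/(1 + sin φ) = 0.3442.
σ_v = γz + q = 15.1 × 6.5 + 16 = 114.1 kPa.
σ_h = K_a σ_v = 0.3442 × 114.1 = 39.29 kPa.

39.3 kPa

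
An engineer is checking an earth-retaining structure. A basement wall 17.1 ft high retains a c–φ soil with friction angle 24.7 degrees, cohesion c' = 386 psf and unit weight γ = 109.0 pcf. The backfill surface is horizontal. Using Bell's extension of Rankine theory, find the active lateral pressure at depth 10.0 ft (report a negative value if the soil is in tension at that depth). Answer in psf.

K_a = (1 − sin φ)/(1 + sin φ) = 0.4106.
σ_a = K_a γ z − 2c√K_a = 0.4106×109.0×10.0 − 2×386×0.6408 = -47.14 psf.

-47.1 psf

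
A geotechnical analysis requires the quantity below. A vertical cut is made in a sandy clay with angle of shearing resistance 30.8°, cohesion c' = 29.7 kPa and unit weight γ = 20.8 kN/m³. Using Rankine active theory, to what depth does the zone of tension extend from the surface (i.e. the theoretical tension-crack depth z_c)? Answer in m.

K_a = tan²(45° − 30.8°/2) = 0.3227; √K_a = 0.5681.
The active pressure is zero where K_a γ z = 2c√K_a, so z_c = 2c/(γ√K_a) = 2×29.7/(20.8×0.5681) = 5.027 m.

5.03 m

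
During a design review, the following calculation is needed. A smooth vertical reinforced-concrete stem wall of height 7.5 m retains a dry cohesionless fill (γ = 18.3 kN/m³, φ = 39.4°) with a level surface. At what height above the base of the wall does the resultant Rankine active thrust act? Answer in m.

K_a = 0.2234.
The pressure distribution is triangular, so the resultant acts at H/3 above the base = 7.5/3 = 2.500 m.

2.50 m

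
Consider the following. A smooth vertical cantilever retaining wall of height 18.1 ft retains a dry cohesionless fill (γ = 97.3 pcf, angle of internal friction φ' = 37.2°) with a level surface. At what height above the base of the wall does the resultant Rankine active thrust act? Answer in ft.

6.03 ft

K_a = 0.2464.
The pressure distribution is triangular, so the resultant acts at H/3 above the base = 18.1/3 = 6.033 ft.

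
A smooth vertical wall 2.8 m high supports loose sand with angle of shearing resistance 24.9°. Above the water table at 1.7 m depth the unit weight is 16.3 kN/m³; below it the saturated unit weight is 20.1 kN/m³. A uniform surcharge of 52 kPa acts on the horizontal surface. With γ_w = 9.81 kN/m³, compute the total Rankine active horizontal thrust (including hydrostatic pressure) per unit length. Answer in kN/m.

K_a = tan²(45° − φ/2) = 0.4074.
γ' = 20.1 − 9.81 = 10.29 kN/m³. h₂ = H − d_w = 1.1 m.
σ'_h: at surface K_a·q = 21.19; at WT K_a(q+γd_w) = 32.48; at base K_a(q+γd_w+γ'h₂) = 37.09 kPa.
P₁ = ½(21.19+32.48)×1.7 = 45.61; P₂ = ½(32.48+37.09)×1.1 = 38.26; P_w = ½γ_w h₂² = 5.935.
Total = 45.61+38.26+5.935 = 89.81 kN/m.

89.8 kN/m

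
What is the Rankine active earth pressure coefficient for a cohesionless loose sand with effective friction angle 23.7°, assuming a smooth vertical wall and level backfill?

0.427

K_a = (1 − sin φ)/(1 + sin φ) = (1 − sin 23.7°)/(1 + sin 23.7°) = 0.4266.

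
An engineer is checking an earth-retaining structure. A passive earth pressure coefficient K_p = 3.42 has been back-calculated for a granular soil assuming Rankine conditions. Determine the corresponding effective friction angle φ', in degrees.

K_p = (1+sin φ)/(1−sin φ) ⇒ sin φ = (K_p − 1)/(K_p + 1) = 0.5475.
φ = arcsin(0.5475) = 33.20°.

33.2°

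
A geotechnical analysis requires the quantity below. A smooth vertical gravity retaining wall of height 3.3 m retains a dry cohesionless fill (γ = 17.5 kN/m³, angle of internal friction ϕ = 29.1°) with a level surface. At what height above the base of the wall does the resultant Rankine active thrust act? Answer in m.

K_a = 0.3456.
The pressure distribution is triangular, so the resultant acts at H/3 above the base = 3.3/3 = 1.100 m.

1.10 m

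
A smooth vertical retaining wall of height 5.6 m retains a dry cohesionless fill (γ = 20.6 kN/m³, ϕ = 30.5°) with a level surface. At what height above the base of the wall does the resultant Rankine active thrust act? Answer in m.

1.87 m

K_a = 0.3267.
The pressure distribution is triangular, so the resultant acts at H/3 above the base = 5.6/3 = 1.867 m.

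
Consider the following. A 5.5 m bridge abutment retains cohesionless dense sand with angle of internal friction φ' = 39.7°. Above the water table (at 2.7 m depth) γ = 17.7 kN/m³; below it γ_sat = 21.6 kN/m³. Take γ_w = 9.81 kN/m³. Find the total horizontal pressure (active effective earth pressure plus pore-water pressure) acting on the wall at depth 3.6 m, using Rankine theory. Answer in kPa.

K_a = (1 − sin φ)/(1 + sin φ) = 0.2204.
γ' = 21.6 − 9.81 = 11.79 kN/m³.
Effective vertical stress at 3.6 m: σ'_v = 17.7×2.7 + 11.79×0.900 = 58.40 kPa.
σ'_h = K_a σ'_v = 0.2204 × 58.40 = 12.87 kPa; u = γ_w × 0.900 = 8.829 kPa.
Total σ_h = 12.87 + 8.829 = 21.70 kPa.

21.7 kPa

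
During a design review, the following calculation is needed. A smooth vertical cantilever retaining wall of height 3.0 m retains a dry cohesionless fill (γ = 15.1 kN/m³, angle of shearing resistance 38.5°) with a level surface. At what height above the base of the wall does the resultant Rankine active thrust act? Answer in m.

1.00 m

K_a = 0.2327.
The pressure distribution is triangular, so the resultant acts at H/3 above the base = 3.0/3 = 1.000 m.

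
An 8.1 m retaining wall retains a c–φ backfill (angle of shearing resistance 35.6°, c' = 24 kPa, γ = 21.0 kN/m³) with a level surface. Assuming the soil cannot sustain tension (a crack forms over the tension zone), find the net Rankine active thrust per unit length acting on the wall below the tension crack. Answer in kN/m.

K_a = 0.2641; √K_a = 0.5139.
Tension-crack depth z_c = 2c/(γ√K_a) = 2×24/(21.0×0.5139) = 4.448 m.
σ_a at base = K_a γ H − 2c√K_a = 0.2641×21.0×8.1 − 2×24×0.5139 = 20.26 kPa.
P_a = ½ × 20.26 × (H − z_c) = 0.5×20.26×3.652 = 37.00 kN/m.

37.0 kN/m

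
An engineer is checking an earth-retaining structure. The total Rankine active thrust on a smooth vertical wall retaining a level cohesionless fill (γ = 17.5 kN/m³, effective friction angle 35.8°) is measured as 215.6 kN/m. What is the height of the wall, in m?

9.70 m

K_a = 0.2619. P_a = ½ K_a γ H² ⇒ H = √(2P_a/(K_a γ)).
H = √(2×215.6/(0.2619×17.5)) = 9.700 m.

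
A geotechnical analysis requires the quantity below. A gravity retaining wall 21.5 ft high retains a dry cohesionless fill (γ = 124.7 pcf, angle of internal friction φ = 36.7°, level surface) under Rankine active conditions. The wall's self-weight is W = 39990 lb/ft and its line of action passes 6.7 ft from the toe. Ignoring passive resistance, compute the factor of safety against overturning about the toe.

5.15

K_a = tan²(45° − 36.7°/2) = 0.2519.
P_a = ½K_aγH² = 0.5×0.2519×124.7×21.5² = 7259 lb/ft, acting at H/3 = 7.167 ft above the base.
Overturning moment M_o = P_a × H/3 = 7259 × 7.167 = 52020.
Resisting moment M_r = W × 6.7 = 39990 × 6.7 = 267900.
FS_overturning = M_r/M_o = 267900/52020 = 5.150.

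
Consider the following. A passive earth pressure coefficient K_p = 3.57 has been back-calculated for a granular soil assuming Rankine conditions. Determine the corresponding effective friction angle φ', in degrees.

34.2°

K_p = (1+sin φ)/(1−sin φ) ⇒ sin φ = (K_p − 1)/(K_p + 1) = 0.5624.
φ = arcsin(0.5624) = 34.22°.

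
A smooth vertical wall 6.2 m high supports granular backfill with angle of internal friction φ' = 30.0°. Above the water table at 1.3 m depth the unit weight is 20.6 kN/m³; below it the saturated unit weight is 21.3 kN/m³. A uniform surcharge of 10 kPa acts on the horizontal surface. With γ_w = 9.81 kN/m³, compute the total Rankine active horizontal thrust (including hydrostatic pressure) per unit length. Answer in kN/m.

234 kN/m

K_a = tan²(45° − φ/2) = 0.3333.
γ' = 21.3 − 9.81 = 11.49 kN/m³. h₂ = H − d_w = 4.9 m.
σ'_h: at surface K_a·q = 3.333; at WT K_a(q+γd_w) = 12.26; at base K_a(q+γd_w+γ'h₂) = 31.03 kPa.
P₁ = ½(3.333+12.26)×1.3 = 10.14; P₂ = ½(12.26+31.03)×4.9 = 106.1; P_w = ½γ_w h₂² = 117.8.
Total = 10.14+106.1+117.8 = 234.0 kN/m.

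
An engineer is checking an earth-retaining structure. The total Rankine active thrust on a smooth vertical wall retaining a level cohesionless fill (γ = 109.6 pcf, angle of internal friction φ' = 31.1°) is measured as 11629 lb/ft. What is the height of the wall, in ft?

K_a = 0.3188. P_a = ½ K_a γ H² ⇒ H = √(2P_a/(K_a γ)).
H = √(2×11629/(0.3188×109.6)) = 25.80 ft.

25.8 ft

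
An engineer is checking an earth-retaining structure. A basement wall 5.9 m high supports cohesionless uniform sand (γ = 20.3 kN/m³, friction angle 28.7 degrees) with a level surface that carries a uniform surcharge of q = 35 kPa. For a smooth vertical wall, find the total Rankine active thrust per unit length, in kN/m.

197 kN/m

K_a = tan²(45° − φ/2) = 0.3511.
Soil triangle: ½ K_a γ H² = 0.5×0.3511×20.3×5.9² = 124.1 kN/m.
Surcharge rectangle: K_a q H = 0.3511×35×5.9 = 72.51 kN/m.
Total = 124.1 + 72.51 = 196.6 kN/m.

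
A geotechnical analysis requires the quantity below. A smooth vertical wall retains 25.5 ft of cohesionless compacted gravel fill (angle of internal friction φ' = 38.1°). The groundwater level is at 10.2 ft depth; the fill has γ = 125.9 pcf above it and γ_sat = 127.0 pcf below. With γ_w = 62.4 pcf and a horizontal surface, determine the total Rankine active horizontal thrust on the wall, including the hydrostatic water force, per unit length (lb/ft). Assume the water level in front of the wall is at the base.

K_a = tan²(45° − φ/2) = 0.2368.
γ' = 127.0 − 62.4 = 64.60 pcf. Depth below WT = 15.3 ft.
σ'_h at WT = K_a γ d_w = 304.1 psf; at base = 304.1 + K_a γ' × 15.3 = 538.2 psf.
P₁ (0–10.2 ft) = ½×304.1×10.2 = 1551. P₂ (10.2–25.5 ft) = ½(304.1+538.2)×15.3 = 6444.
P_w = ½ γ_w h₂² = 0.5×62.4×15.3² = 7304. Total = 1551+6444+7304 = 15300 lb/ft.

15300 lb/ft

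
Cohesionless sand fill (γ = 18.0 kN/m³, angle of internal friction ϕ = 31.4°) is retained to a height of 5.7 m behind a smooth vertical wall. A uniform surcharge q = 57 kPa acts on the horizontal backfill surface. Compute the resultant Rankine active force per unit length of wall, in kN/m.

194 kN/m

K_a = tan²(45° − φ/2) = 0.3149.
Soil triangle: ½ K_a γ H² = 0.5×0.3149×18.0×5.7² = 92.08 kN/m.
Surcharge rectangle: K_a q H = 0.3149×57×5.7 = 102.3 kN/m.
Total = 92.08 + 102.3 = 194.4 kN/m.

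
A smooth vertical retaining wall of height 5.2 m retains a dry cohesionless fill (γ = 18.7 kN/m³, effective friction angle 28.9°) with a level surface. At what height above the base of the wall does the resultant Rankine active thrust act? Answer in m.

K_a = 0.3484.
The pressure distribution is triangular, so the resultant acts at H/3 above the base = 5.2/3 = 1.733 m.

1.73 m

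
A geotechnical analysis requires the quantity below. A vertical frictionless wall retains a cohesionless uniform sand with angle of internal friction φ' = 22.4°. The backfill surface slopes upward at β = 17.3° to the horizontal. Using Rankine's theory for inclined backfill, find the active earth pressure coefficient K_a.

0.573

K_a = cos β · (cos β − √(cos²β − cos²φ)) / (cos β + √(cos²β − cos²φ)).
cos β = 0.9548, cos φ = 0.9245, √(cos²β − cos²φ) = 0.2383.
K_a = 0.9548 × (0.9548 − 0.2383)/(0.9548 + 0.2383) = 0.5734.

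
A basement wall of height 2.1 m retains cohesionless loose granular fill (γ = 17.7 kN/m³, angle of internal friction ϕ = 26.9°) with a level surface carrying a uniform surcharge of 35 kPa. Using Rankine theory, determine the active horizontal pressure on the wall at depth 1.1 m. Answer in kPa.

20.5 kPa

K_a = (1 − sin φ)/(1 + sin φ) = 0.3770.
σ_v = γz + q = 17.7 × 1.1 + 35 = 54.47 kPa.
σ_h = K_a σ_v = 0.3770 × 54.47 = 20.54 kPa.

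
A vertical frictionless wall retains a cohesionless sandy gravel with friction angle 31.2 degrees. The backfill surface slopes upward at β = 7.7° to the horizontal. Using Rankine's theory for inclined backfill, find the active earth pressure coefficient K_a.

K_a = cos β · (cos β − √(cos²β − cos²φ)) / (cos β + √(cos²β − cos²φ)).
cos β = 0.9910, cos φ = 0.8554, √(cos²β − cos²φ) = 0.5004.
K_a = 0.9910 × (0.9910 − 0.5004)/(0.9910 + 0.5004) = 0.3260.

0.326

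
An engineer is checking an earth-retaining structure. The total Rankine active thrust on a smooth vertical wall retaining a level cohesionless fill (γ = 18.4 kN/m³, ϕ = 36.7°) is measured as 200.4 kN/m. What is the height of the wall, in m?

K_a = 0.2519. P_a = ½ K_a γ H² ⇒ H = √(2P_a/(K_a γ)).
H = √(2×200.4/(0.2519×18.4)) = 9.300 m.

9.30 m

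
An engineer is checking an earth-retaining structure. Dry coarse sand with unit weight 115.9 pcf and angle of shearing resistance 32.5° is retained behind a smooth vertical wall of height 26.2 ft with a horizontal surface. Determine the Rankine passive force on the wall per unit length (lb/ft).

K_p = tan²(45° + φ/2) = 3.322.
P_p = ½ K_p γ H² = 0.5 × 3.322 × 115.9 × 26.2² = 132200 lb/ft.

132000 lb/ft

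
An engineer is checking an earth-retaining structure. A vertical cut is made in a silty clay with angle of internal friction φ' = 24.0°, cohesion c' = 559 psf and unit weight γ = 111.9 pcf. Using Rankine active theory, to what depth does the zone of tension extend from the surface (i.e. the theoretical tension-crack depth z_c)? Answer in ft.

15.4 ft

K_a = tan²(45° − 24.0°/2) = 0.4217; √K_a = 0.6494.
The active pressure is zero where K_a γ z = 2c√K_a, so z_c = 2c/(γ√K_a) = 2×559/(111.9×0.6494) = 15.38 ft.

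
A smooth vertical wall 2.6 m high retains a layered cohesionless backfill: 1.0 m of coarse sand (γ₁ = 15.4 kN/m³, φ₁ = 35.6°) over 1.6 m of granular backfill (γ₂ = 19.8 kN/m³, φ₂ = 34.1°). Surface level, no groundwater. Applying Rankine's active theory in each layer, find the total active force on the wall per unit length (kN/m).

16.1 kN/m

K_a1 = tan²(45°−35.6°/2) = 0.2641; K_a2 = tan²(45°−34.1°/2) = 0.2815.
Layer 1: σ at base = K_a1 γ₁ h₁ = 4.068 kPa; P₁ = ½×4.068×1.0 = 2.034.
Layer 2: σ_v at top = γ₁h₁ = 15.40; σ_h top = K_a2×15.40 = 4.336; σ_h base = K_a2×(15.40+19.8×1.6) = 13.25.
P₂ = ½(4.336+13.25)×1.6 = 14.07. Total P_a = 2.034+14.07 = 16.11 kN/m.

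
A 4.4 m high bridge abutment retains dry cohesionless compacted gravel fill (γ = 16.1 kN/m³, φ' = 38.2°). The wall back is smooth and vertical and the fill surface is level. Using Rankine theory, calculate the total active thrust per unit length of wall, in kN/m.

36.7 kN/m

K_a = tan²(45° − φ/2) = 0.2358.
P_a = ½ K_a γ H² = 0.5 × 0.2358 × 16.1 × 4.4² = 36.75 kN/m.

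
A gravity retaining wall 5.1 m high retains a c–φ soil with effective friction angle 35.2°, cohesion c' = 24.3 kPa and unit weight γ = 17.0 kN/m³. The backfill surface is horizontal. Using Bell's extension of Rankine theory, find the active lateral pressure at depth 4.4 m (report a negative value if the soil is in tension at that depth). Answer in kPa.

K_a = (1 − sin φ)/(1 + sin φ) = 0.2687.
σ_a = K_a γ z − 2c√K_a = 0.2687×17.0×4.4 − 2×24.3×0.5184 = -5.094 kPa.

-5.09 kPa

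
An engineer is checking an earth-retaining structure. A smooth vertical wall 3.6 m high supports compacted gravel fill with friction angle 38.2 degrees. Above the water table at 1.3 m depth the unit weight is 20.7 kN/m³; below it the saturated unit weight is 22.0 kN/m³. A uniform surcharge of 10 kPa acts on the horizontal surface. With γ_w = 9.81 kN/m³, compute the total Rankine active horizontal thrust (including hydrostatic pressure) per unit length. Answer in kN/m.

60.8 kN/m

K_a = tan²(45° − φ/2) = 0.2358.
γ' = 22.0 − 9.81 = 12.19 kN/m³. h₂ = H − d_w = 2.3 m.
σ'_h: at surface K_a·q = 2.358; at WT K_a(q+γd_w) = 8.703; at base K_a(q+γd_w+γ'h₂) = 15.31 kPa.
P₁ = ½(2.358+8.703)×1.3 = 7.189; P₂ = ½(8.703+15.31)×2.3 = 27.62; P_w = ½γ_w h₂² = 25.95.
Total = 7.189+27.62+25.95 = 60.76 kN/m.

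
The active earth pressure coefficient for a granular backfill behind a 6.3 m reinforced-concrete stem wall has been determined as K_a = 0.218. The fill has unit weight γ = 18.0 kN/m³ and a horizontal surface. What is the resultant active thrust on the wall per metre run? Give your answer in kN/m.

77.9 kN/m

P = ½ K_a γ H² = 0.5 × 0.218 × 18.0 × 6.3² = 77.87 kN/m.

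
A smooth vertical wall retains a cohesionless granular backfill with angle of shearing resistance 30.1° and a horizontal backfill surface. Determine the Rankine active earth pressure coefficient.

0.332

K_a = tan²(45° − φ/2) = tan²(29.95°) = 0.3320.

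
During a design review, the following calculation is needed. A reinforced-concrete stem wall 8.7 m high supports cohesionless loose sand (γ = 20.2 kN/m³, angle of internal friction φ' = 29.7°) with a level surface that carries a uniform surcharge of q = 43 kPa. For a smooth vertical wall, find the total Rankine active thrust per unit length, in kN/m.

K_a = tan²(45° − φ/2) = 0.3374.
Soil triangle: ½ K_a γ H² = 0.5×0.3374×20.2×8.7² = 257.9 kN/m.
Surcharge rectangle: K_a q H = 0.3374×43×8.7 = 126.2 kN/m.
Total = 257.9 + 126.2 = 384.1 kN/m.

384 kN/m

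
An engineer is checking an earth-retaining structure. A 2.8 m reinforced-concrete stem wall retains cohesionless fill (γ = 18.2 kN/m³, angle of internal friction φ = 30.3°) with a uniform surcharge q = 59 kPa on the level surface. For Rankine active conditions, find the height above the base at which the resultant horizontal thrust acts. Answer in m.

1.26 m

K_a = 0.3293.
Triangular part P₁ = ½K_aγH² = 23.50 at H/3 = 0.9333 m; rectangular part P₂ = K_a q H = 54.40 at H/2 = 1.400 m.
ȳ = (P₁·0.9333 + P₂·1.400)/(P₁+P₂) = 1.259 m.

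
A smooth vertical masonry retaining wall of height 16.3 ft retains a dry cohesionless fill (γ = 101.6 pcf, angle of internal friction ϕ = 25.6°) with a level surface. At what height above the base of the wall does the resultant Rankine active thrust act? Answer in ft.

5.43 ft

K_a = 0.3966.
The pressure distribution is triangular, so the resultant acts at H/3 above the base = 16.3/3 = 5.433 ft.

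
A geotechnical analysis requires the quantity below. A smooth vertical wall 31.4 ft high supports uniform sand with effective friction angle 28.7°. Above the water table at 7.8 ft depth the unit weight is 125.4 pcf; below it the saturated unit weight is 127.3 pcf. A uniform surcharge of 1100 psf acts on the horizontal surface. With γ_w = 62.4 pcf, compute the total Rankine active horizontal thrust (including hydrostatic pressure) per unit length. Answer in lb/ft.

45300 lb/ft

K_a = tan²(45° − φ/2) = 0.3511.
γ' = 127.3 − 62.4 = 64.90 pcf. h₂ = H − d_w = 23.6 ft.
σ'_h: at surface K_a·q = 386.3; at WT K_a(q+γd_w) = 729.7; at base K_a(q+γd_w+γ'h₂) = 1268 psf.
P₁ = ½(386.3+729.7)×7.8 = 4352; P₂ = ½(729.7+1268)×23.6 = 23570; P_w = ½γ_w h₂² = 17380.
Total = 4352+23570+17380 = 45300 lb/ft.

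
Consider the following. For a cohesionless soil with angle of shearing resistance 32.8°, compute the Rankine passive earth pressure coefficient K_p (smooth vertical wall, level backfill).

K_p = (1 + sin φ)/(1 − sin φ) = tan²(45° + 32.8°/2) = 3.364.

3.36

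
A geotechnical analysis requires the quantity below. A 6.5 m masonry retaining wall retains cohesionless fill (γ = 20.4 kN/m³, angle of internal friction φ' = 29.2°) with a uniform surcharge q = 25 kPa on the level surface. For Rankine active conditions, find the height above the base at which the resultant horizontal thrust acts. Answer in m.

K_a = 0.3442.
Triangular part P₁ = ½K_aγH² = 148.3 at H/3 = 2.167 m; rectangular part P₂ = K_a q H = 55.93 at H/2 = 3.250 m.
ȳ = (P₁·2.167 + P₂·3.250)/(P₁+P₂) = 2.463 m.

2.46 m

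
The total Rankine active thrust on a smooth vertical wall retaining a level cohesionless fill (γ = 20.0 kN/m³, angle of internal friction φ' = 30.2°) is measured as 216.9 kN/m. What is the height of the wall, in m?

8.10 m

K_a = 0.3307. P_a = ½ K_a γ H² ⇒ H = √(2P_a/(K_a γ)).
H = √(2×216.9/(0.3307×20.0)) = 8.099 m.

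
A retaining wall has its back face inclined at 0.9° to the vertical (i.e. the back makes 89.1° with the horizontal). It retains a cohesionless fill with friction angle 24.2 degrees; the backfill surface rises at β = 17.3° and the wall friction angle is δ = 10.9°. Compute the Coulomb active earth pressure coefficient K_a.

K_a = sin²(α+φ) / [sin²α · sin(α−δ) · (1 + √{sin(φ+δ)sin(φ−β) / (sin(α−δ)sin(α+β))})²].
With α = 89.1°, φ = 24.2°, δ = 10.9°, β = 17.3°: K_a = 0.5334.

0.533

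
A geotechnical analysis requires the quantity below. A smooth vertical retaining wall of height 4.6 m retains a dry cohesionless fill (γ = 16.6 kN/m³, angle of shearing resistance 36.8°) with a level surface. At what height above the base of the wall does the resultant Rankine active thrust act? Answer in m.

K_a = 0.2508.
The pressure distribution is triangular, so the resultant acts at H/3 above the base = 4.6/3 = 1.533 m.

1.53 m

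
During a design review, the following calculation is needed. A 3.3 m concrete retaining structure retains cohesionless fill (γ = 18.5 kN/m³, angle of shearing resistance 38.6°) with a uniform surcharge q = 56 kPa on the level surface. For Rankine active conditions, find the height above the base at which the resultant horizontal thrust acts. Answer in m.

K_a = 0.2316.
Triangular part P₁ = ½K_aγH² = 23.33 at H/3 = 1.100 m; rectangular part P₂ = K_a q H = 42.80 at H/2 = 1.650 m.
ȳ = (P₁·1.100 + P₂·1.650)/(P₁+P₂) = 1.456 m.

1.46 m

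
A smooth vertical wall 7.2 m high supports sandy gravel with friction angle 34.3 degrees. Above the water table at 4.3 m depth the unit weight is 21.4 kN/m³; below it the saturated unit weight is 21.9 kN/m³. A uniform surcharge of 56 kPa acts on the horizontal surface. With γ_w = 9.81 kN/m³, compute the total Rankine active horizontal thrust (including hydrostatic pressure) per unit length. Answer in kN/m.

298 kN/m

K_a = tan²(45° − φ/2) = 0.2792.
γ' = 21.9 − 9.81 = 12.09 kN/m³. h₂ = H − d_w = 2.9 m.
σ'_h: at surface K_a·q = 15.63; at WT K_a(q+γd_w) = 41.32; at base K_a(q+γd_w+γ'h₂) = 51.11 kPa.
P₁ = ½(15.63+41.32)×4.3 = 122.5; P₂ = ½(41.32+51.11)×2.9 = 134.0; P_w = ½γ_w h₂² = 41.25.
Total = 122.5+134.0+41.25 = 297.7 kN/m.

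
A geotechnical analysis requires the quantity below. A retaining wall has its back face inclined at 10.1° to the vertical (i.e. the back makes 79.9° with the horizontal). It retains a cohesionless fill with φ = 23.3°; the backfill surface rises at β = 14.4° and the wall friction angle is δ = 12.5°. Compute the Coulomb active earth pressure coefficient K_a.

K_a = sin²(α+φ) / [sin²α · sin(α−δ) · (1 + √{sin(φ+δ)sin(φ−β) / (sin(α−δ)sin(α+β))})²].
With α = 79.9°, φ = 23.3°, δ = 12.5°, β = 14.4°: K_a = 0.6139.

0.614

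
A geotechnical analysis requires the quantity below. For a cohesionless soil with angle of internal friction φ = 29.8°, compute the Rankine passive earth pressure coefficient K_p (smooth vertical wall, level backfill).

K_p = (1 + sin φ)/(1 − sin φ) = tan²(45° + 29.8°/2) = 2.976.

2.98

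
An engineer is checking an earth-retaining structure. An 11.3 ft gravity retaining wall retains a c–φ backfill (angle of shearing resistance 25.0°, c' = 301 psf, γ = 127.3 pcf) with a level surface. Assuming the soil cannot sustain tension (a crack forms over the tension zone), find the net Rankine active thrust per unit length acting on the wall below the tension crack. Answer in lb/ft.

388 lb/ft

K_a = 0.4059; √K_a = 0.6371.
Tension-crack depth z_c = 2c/(γ√K_a) = 2×301/(127.3×0.6371) = 7.423 ft.
σ_a at base = K_a γ H − 2c√K_a = 0.4059×127.3×11.3 − 2×301×0.6371 = 200.3 psf.
P_a = ½ × 200.3 × (H − z_c) = 0.5×200.3×3.877 = 388.3 lb/ft.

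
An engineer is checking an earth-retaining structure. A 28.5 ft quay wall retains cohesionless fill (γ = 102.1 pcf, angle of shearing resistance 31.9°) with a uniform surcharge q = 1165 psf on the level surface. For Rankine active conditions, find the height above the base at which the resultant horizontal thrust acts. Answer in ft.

11.6 ft

K_a = 0.3085.
Triangular part P₁ = ½K_aγH² = 12790 at H/3 = 9.500 ft; rectangular part P₂ = K_a q H = 10240 at H/2 = 14.25 ft.
ȳ = (P₁·9.500 + P₂·14.25)/(P₁+P₂) = 11.61 ft.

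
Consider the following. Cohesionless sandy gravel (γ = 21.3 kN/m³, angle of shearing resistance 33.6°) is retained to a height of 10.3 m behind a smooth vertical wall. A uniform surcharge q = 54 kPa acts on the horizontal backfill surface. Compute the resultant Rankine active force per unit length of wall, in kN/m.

485 kN/m

K_a = tan²(45° − φ/2) = 0.2875.
Soil triangle: ½ K_a γ H² = 0.5×0.2875×21.3×10.3² = 324.8 kN/m.
Surcharge rectangle: K_a q H = 0.2875×54×10.3 = 159.9 kN/m.
Total = 324.8 + 159.9 = 484.8 kN/m.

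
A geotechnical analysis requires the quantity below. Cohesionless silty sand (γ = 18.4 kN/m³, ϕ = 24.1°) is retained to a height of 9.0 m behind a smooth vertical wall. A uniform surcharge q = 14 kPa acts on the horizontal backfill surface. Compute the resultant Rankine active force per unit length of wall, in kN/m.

K_a = tan²(45° − φ/2) = 0.4201.
Soil triangle: ½ K_a γ H² = 0.5×0.4201×18.4×9.0² = 313.1 kN/m.
Surcharge rectangle: K_a q H = 0.4201×14×9.0 = 52.94 kN/m.
Total = 313.1 + 52.94 = 366.0 kN/m.

366 kN/m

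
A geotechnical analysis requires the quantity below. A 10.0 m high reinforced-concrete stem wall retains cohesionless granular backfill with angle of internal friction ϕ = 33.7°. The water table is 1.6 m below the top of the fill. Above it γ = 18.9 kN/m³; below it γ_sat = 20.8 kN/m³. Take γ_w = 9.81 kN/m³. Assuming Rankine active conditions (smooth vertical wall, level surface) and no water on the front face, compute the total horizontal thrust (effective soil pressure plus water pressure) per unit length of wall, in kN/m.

537 kN/m

K_a = tan²(45° − φ/2) = 0.2863.
γ' = 20.8 − 9.81 = 10.99 kN/m³. Depth below WT = 8.4 m.
σ'_h at WT = K_a γ d_w = 8.658 kPa; at base = 8.658 + K_a γ' × 8.4 = 35.09 kPa.
P₁ (0–1.6 m) = ½×8.658×1.6 = 6.926. P₂ (1.6–10.0 m) = ½(8.658+35.09)×8.4 = 183.7.
P_w = ½ γ_w h₂² = 0.5×9.81×8.4² = 346.1. Total = 6.926+183.7+346.1 = 536.8 kN/m.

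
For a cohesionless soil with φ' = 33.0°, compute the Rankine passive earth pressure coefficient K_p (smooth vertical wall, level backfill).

3.39

K_p = (1 + sin φ)/(1 − sin φ) = tan²(45° + 33.0°/2) = 3.392.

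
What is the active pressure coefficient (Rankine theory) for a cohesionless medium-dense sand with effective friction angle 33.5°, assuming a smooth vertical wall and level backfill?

0.289

K_a = (1 − sin φ)/(1 + sin φ) = (1 − sin 33.5°)/(1 + sin 33.5°) = 0.2887.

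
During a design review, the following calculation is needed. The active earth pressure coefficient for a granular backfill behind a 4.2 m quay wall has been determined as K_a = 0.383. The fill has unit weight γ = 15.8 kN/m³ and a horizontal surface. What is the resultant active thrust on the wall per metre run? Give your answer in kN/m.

P = ½ K_a γ H² = 0.5 × 0.383 × 15.8 × 4.2² = 53.37 kN/m.

53.4 kN/m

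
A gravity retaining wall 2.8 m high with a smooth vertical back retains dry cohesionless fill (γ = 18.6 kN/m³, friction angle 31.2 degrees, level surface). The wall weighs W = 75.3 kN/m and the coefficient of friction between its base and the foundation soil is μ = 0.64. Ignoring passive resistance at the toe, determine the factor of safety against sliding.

K_a = tan²(45° − 31.2°/2) = 0.3175.
P_a = ½K_aγH² = 0.5×0.3175×18.6×2.8² = 23.15 kN/m, acting at H/3 = 0.9333 m above the base.
FS_sliding = μW / P_a = 0.64×75.3 / 23.15 = 2.082.

2.08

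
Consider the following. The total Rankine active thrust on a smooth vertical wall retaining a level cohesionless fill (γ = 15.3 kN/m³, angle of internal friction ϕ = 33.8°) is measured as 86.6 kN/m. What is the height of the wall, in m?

K_a = 0.2851. P_a = ½ K_a γ H² ⇒ H = √(2P_a/(K_a γ)).
H = √(2×86.6/(0.2851×15.3)) = 6.301 m.

6.30 m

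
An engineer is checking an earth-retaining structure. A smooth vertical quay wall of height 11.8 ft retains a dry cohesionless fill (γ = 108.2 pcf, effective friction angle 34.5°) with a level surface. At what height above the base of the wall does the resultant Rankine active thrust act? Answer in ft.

K_a = 0.2768.
The pressure distribution is triangular, so the resultant acts at H/3 above the base = 11.8/3 = 3.933 ft.

3.93 ft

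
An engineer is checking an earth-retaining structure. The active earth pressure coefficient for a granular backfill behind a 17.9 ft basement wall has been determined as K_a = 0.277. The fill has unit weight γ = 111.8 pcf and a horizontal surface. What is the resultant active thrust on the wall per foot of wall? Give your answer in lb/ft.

P = ½ K_a γ H² = 0.5 × 0.277 × 111.8 × 17.9² = 4961 lb/ft.

4960 lb/ft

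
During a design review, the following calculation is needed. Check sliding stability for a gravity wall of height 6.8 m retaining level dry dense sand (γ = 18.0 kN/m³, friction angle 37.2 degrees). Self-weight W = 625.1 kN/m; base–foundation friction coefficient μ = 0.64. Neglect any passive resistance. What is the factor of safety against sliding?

3.90

K_a = tan²(45° − 37.2°/2) = 0.2464.
P_a = ½K_aγH² = 0.5×0.2464×18.0×6.8² = 102.5 kN/m, acting at H/3 = 2.267 m above the base.
FS_sliding = μW / P_a = 0.64×625.1 / 102.5 = 3.901.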